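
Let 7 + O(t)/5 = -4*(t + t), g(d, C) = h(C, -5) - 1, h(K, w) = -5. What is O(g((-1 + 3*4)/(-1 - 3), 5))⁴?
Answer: 1766100625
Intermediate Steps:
g(d, C) = -6 (g(d, C) = -5 - 1 = -6)
O(t) = -35 - 40*t (O(t) = -35 + 5*(-4*(t + t)) = -35 + 5*(-8*t) = -35 - 40*t)
O(g((-1 + 3*4)/(-1 - 3), 5))⁴ = (-35 - 40*(-6))⁴ = (-35 + 240)⁴ = 205⁴ = 1766100625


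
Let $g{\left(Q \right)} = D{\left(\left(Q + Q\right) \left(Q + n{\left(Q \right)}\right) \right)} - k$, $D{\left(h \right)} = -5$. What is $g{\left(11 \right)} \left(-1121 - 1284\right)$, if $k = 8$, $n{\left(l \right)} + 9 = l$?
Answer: $31265$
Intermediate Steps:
$n{\left(l \right)} = -9 + l$
$g{\left(Q \right)} = -13$ ($g{\left(Q \right)} = -5 - 8 = -13$)
$g{\left(11 \right)} \left(-1121 - 1284\right) = - 13 \left(-1121 - 1284\right) = \left(-13\right) \left(-2405\right) = 31265$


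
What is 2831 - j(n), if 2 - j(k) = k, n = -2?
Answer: 2827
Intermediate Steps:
j(k) = 2 - k
2831 - j(n) = 2831 - (2 - 1*(-2)) = 2831 - (2 + 2) = 2831 - 1*4 = 2831 - 4 = 2827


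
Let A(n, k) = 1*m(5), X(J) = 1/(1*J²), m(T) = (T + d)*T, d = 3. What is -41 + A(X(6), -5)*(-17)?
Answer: -721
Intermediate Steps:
m(T) = T*(3 + T) (m(T) = (T + 3)*T = (3 + T)*T = T*(3 + T))
X(J) = J⁻² (X(J) = 1/(J²) = J⁻²)
A(n, k) = 40 (A(n, k) = 1*(5*(3 + 5)) = 1*(5*8) = 1*40 = 40)
-41 + A(X(6), -5)*(-17) = -41 + 40*(-17) = -41 - 680 = -721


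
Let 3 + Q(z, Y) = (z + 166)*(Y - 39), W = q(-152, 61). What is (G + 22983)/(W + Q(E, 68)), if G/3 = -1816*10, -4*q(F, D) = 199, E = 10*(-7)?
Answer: -125988/10925 ≈ -11.532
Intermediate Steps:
E = -70
q(F, D) = -199/4 (q(F, D) = -1/4*199 = -199/4)
W = -199/4 ≈ -49.750
G = -54480 (G = 3*(-1816*10) = 3*(-18160) = -54480)
Q(z, Y) = -3 + (-39 + Y)*(166 + z) (Q(z, Y) = -3 + (z + 166)*(Y - 39) = -3 + (166 + z)*(-39 + Y) = -3 + (-39 + Y)*(166 + z))
(G + 22983)/(W + Q(E, 68)) = (-54480 + 22983)/(-199/4 + (-6477 - 39*(-70) + 166*68 + 68*(-70))) = -31497/(-199/4 + (-6477 + 2730 + 11288 - 4760)) = -31497/(-199/4 + 2781) = -31497/10925/4 = -31497*4/10925 = -125988/10925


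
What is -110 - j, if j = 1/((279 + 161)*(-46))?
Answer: -2226399/20240 ≈ -110.00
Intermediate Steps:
j = -1/20240 (j = -1/46/440 = (1/440)*(-1/46) = -1/20240 ≈ -4.9407e-5)
-110 - j = -110 - 1*(-1/20240) = -110 + 1/20240 = -2226399/20240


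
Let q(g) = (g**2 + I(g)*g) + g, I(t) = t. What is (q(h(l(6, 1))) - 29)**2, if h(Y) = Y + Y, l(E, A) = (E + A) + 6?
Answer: 1819801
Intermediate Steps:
l(E, A) = 6 + A + E (l(E, A) = (A + E) + 6 = 6 + A + E)
h(Y) = 2*Y
q(g) = g + 2*g**2 (q(g) = (g**2 + g*g) + g = (g**2 + g**2) + g = 2*g**2 + g = g + 2*g**2)
(q(h(l(6, 1))) - 29)**2 = ((2*(6 + 1 + 6))*(1 + 2*(2*(6 + 1 + 6))) - 29)**2 = ((2*13)*(1 + 2*(2*13)) - 29)**2 = (26*(1 + 2*26) - 29)**2 = (26*(1 + 52) - 29)**2 = (26*53 - 29)**2 = (1378 - 29)**2 = 1349**2 = 1819801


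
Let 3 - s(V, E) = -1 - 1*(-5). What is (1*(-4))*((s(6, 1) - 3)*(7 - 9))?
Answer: -32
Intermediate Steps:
s(V, E) = -1 (s(V, E) = 3 - (-1 - 1*(-5)) = 3 - (-1 + 5) = 3 - 1*4 = 3 - 4 = -1)
(1*(-4))*((s(6, 1) - 3)*(7 - 9)) = (1*(-4))*((-1 - 3)*(7 - 9)) = -(-16)*(-2) = -4*8 = -32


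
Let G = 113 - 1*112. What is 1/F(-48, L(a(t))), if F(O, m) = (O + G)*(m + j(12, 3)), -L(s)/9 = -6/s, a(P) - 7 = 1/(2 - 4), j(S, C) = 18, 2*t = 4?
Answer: -13/16074 ≈ -0.00080876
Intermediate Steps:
t = 2 (t = (½)*4 = 2)
G = 1 (G = 113 - 112 = 1)
a(P) = 13/2 (a(P) = 7 + 1/(2 - 4) = 7 + 1/(-2) = 7 - ½ = 13/2)
L(s) = 54/s (L(s) = -(-54)/s = 54/s)
F(O, m) = (1 + O)*(18 + m) (F(O, m) = (O + 1)*(m + 18) = (1 + O)*(18 + m))
1/F(-48, L(a(t))) = 1/(18 + 54/(13/2) + 18*(-48) - 2592/13/2) = 1/(18 + 54*(2/13) - 864 - 2592*2/13) = 1/(18 + 108/13 - 864 - 48*108/13) = 1/(18 + 108/13 - 864 - 5184/13) = 1/(-16074/13) = -13/16074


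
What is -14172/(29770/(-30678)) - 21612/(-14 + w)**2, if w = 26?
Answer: 2581803811/178620 ≈ 14454.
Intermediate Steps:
-14172/(29770/(-30678)) - 21612/(-14 + w)**2 = -14172/(29770/(-30678)) - 21612/(-14 + 26)**2 = -14172/(29770*(-1/30678)) - 21612/(12**2) = -14172/(-14885/15339) - 21612/144 = -14172*(-15339/14885) - 21612*1/144 = 217384308/14885 - 1801/12 = 2581803811/178620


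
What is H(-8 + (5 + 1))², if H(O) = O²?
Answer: 16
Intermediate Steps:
H(-8 + (5 + 1))² = ((-8 + (5 + 1))²)² = ((-8 + 6)²)² = ((-2)²)² = 4² = 16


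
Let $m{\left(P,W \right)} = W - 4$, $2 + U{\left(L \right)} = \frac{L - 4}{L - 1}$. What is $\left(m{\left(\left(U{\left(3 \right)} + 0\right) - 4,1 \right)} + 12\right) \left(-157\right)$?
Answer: $-1413$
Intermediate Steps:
$U{\left(L \right)} = -2 + \frac{-4 + L}{-1 + L}$ ($U{\left(L \right)} = -2 + \frac{L - 4}{L - 1} = -2 + \frac{-4 + L}{-1 + L}$)
$m{\left(P,W \right)} = -4 + W$
$\left(m{\left(\left(U{\left(3 \right)} + 0\right) - 4,1 \right)} + 12\right) \left(-157\right) = \left(\left(-4 + 1\right) + 12\right) \left(-157\right) = \left(-3 + 12\right) \left(-157\right) = 9 \left(-157\right) = -1413$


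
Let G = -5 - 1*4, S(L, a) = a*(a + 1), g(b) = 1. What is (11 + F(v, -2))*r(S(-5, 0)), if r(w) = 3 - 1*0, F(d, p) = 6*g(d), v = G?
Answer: 51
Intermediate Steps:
S(L, a) = a*(1 + a)
G = -9 (G = -5 - 4 = -9)
v = -9
F(d, p) = 6 (F(d, p) = 6*1 = 6)
r(w) = 3 (r(w) = 3 + 0 = 3)
(11 + F(v, -2))*r(S(-5, 0)) = (11 + 6)*3 = 17*3 = 51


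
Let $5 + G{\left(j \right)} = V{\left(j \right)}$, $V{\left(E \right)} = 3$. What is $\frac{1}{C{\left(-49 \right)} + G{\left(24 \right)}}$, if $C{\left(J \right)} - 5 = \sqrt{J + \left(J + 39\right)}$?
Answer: $\frac{3}{68} - \frac{i \sqrt{59}}{68} \approx 0.044118 - 0.11296 i$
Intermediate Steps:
$G{\left(j \right)} = -2$ ($G{\left(j \right)} = -5 + 3 = -2$)
$C{\left(J \right)} = 5 + \sqrt{39 + 2 J}$ ($C{\left(J \right)} = 5 + \sqrt{J + \left(J + 39\right)} = 5 + \sqrt{J + \left(39 + J\right)} = 5 + \sqrt{39 + 2 J}$)
$\frac{1}{C{\left(-49 \right)} + G{\left(24 \right)}} = \frac{1}{\left(5 + \sqrt{39 + 2 \left(-49\right)}\right) - 2} = \frac{1}{\left(5 + \sqrt{39 - 98}\right) - 2} = \frac{1}{\left(5 + \sqrt{-59}\right) - 2} = \frac{1}{\left(5 + i \sqrt{59}\right) - 2} = \frac{1}{3 + i \sqrt{59}}$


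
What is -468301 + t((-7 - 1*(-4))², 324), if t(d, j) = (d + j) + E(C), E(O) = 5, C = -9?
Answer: -467963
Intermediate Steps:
t(d, j) = 5 + d + j (t(d, j) = (d + j) + 5 = 5 + d + j)
-468301 + t((-7 - 1*(-4))², 324) = -468301 + (5 + (-7 - 1*(-4))² + 324) = -468301 + (5 + (-7 + 4)² + 324) = -468301 + (5 + (-3)² + 324) = -468301 + (5 + 9 + 324) = -468301 + 338 = -467963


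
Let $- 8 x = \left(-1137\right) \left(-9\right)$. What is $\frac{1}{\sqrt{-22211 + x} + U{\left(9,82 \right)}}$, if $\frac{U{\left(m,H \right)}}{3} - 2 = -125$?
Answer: $- \frac{2952}{1277209} - \frac{2 i \sqrt{375842}}{1277209} \approx -0.0023113 - 0.00096 i$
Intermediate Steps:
$x = - \frac{10233}{8}$ ($x = - \frac{\left(-1137\right) \left(-9\right)}{8} = \left(- \frac{1}{8}\right) 10233 = - \frac{10233}{8} \approx -1279.1$)
$U{\left(m,H \right)} = -369$ ($U{\left(m,H \right)} = 6 + 3 \left(-125\right) = 6 - 375 = -369$)
$\frac{1}{\sqrt{-22211 + x} + U{\left(9,82 \right)}} = \frac{1}{\sqrt{-22211 - \frac{10233}{8}} - 369} = \frac{1}{\sqrt{- \frac{187921}{8}} - 369} = \frac{1}{\frac{i \sqrt{375842}}{4} - 369} = \frac{1}{-369 + \frac{i \sqrt{375842}}{4}}$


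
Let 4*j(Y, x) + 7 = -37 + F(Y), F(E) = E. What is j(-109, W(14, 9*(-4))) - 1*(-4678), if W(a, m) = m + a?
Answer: 18559/4 ≈ 4639.8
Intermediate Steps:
W(a, m) = a + m
j(Y, x) = -11 + Y/4 (j(Y, x) = -7/4 + (-37 + Y)/4 = -7/4 + (-37/4 + Y/4) = -11 + Y/4)
j(-109, W(14, 9*(-4))) - 1*(-4678) = (-11 + (¼)*(-109)) - 1*(-4678) = (-11 - 109/4) + 4678 = -153/4 + 4678 = 18559/4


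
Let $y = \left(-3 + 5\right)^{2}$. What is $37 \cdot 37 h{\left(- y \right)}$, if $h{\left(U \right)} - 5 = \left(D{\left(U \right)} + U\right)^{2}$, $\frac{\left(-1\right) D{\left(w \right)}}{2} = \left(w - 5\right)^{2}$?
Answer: $37731009$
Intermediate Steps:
$y = 4$ ($y = 2^{2} = 4$)
$D{\left(w \right)} = - 2 \left(-5 + w\right)^{2}$ ($D{\left(w \right)} = - 2 \left(w - 5\right)^{2} = - 2 \left(-5 + w\right)^{2}$)
$h{\left(U \right)} = 5 + \left(U - 2 \left(-5 + U\right)^{2}\right)^{2}$ ($h{\left(U \right)} = 5 + \left(- 2 \left(-5 + U\right)^{2} + U\right)^{2} = 5 + \left(U - 2 \left(-5 + U\right)^{2}\right)^{2}$)
$37 \cdot 37 h{\left(- y \right)} = 37 \cdot 37 \left(5 + \left(\left(-1\right) 4 - 2 \left(-5 - 4\right)^{2}\right)^{2}\right) = 1369 \left(5 + \left(-4 - 2 \left(-5 - 4\right)^{2}\right)^{2}\right) = 1369 \left(5 + \left(-4 - 2 \left(-9\right)^{2}\right)^{2}\right) = 1369 \left(5 + \left(-4 - 162\right)^{2}\right) = 1369 \left(5 + \left(-166\right)^{2}\right) = 1369 \left(5 + 27556\right) = 1369 \cdot 27561 = 37731009$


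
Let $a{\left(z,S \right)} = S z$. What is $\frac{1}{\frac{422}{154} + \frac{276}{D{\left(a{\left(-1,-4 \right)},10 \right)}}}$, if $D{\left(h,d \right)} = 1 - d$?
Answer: $- \frac{231}{6451} \approx -0.035808$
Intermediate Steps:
$\frac{1}{\frac{422}{154} + \frac{276}{D{\left(a{\left(-1,-4 \right)},10 \right)}}} = \frac{1}{\frac{422}{154} + \frac{276}{1 - 10}} = \frac{1}{422 \cdot \frac{1}{154} + \frac{276}{1 - 10}} = \frac{1}{\frac{211}{77} + \frac{276}{-9}} = \frac{1}{\frac{211}{77} + 276 \left(- \frac{1}{9}\right)} = \frac{1}{\frac{211}{77} - \frac{92}{3}} = \frac{1}{- \frac{6451}{231}} = - \frac{231}{6451}$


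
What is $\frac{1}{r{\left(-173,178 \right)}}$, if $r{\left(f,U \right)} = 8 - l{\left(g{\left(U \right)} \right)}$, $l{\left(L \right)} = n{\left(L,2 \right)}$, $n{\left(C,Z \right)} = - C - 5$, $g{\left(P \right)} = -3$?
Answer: $\frac{1}{10} \approx 0.1$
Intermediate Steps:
$n{\left(C,Z \right)} = -5 - C$
$l{\left(L \right)} = -5 - L$
$r{\left(f,U \right)} = 10$ ($r{\left(f,U \right)} = 8 - \left(-5 - -3\right) = 8 - \left(-5 + 3\right) = 8 - -2 = 8 + 2 = 10$)
$\frac{1}{r{\left(-173,178 \right)}} = \frac{1}{10}$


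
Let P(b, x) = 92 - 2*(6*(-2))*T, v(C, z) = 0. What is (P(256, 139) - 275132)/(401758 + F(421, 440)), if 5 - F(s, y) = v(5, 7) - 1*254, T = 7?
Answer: -274872/402017 ≈ -0.68373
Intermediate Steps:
F(s, y) = 259 (F(s, y) = 5 - (0 - 1*254) = 5 - (0 - 254) = 5 - 1*(-254) = 5 + 254 = 259)
P(b, x) = 260 (P(b, x) = 92 - 2*(6*(-2))*7 = 92 - 2*(-12)*7 = 92 - (-24)*7 = 92 - 1*(-168) = 92 + 168 = 260)
(P(256, 139) - 275132)/(401758 + F(421, 440)) = (260 - 275132)/(401758 + 259) = -274872/402017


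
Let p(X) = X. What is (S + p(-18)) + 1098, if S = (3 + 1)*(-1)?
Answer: 1076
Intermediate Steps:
S = -4 (S = 4*(-1) = -4)
(S + p(-18)) + 1098 = (-4 - 18) + 1098 = -22 + 1098 = 1076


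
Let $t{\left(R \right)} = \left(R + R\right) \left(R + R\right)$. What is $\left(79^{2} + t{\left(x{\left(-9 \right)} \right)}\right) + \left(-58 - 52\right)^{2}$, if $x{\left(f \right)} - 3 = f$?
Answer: $18485$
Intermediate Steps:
$x{\left(f \right)} = 3 + f$
$t{\left(R \right)} = 4 R^{2}$ ($t{\left(R \right)} = 2 R 2 R = 4 R^{2}$)
$\left(79^{2} + t{\left(x{\left(-9 \right)} \right)}\right) + \left(-58 - 52\right)^{2} = \left(79^{2} + 4 \left(3 - 9\right)^{2}\right) + \left(-58 - 52\right)^{2} = \left(6241 + 4 \left(-6\right)^{2}\right) + \left(-110\right)^{2} = \left(6241 + 4 \cdot 36\right) + 12100 = \left(6241 + 144\right) + 12100 = 6385 + 12100 = 18485$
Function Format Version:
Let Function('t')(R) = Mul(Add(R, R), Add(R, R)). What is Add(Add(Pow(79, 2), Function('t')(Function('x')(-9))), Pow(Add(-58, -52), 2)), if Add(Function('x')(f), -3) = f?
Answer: 18485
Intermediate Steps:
Function('x')(f) = Add(3, f)
Function('t')(R) = Mul(4, Pow(R, 2)) (Function('t')(R) = Mul(Mul(2, R), Mul(2, R)) = Mul(4, Pow(R, 2)))
Add(Add(Pow(79, 2), Function('t')(Function('x')(-9))), Pow(Add(-58, -52), 2)) = Add(Add(Pow(79, 2), Mul(4, Pow(Add(3, -9), 2))), Pow(Add(-58, -52), 2)) = Add(Add(6241, Mul(4, Pow(-6, 2))), Pow(-110, 2)) = Add(Add(6241, Mul(4, 36)), 12100) = Add(Add(6241, 144), 12100) = Add(6385, 12100) = 18485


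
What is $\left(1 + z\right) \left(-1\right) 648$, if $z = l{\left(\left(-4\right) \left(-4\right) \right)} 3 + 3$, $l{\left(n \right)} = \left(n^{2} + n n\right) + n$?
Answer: $-1029024$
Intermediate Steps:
$l{\left(n \right)} = n + 2 n^{2}$ ($l{\left(n \right)} = \left(n^{2} + n^{2}\right) + n = 2 n^{2} + n = n + 2 n^{2}$)
$z = 1587$ ($z = \left(-4\right) \left(-4\right) \left(1 + 2 \left(\left(-4\right) \left(-4\right)\right)\right) 3 + 3 = 16 \left(1 + 2 \cdot 16\right) 3 + 3 = 16 \left(1 + 32\right) 3 + 3 = 16 \cdot 33 \cdot 3 + 3 = 528 \cdot 3 + 3 = 1584 + 3 = 1587$)
$\left(1 + z\right) \left(-1\right) 648 = \left(1 + 1587\right) \left(-1\right) 648 = 1588 \left(-1\right) 648 = \left(-1588\right) 648 = -1029024$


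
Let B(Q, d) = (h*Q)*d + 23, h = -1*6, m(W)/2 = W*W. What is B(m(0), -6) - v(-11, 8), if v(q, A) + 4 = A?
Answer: 19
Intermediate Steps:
v(q, A) = -4 + A
m(W) = 2*W**2 (m(W) = 2*(W*W) = 2*W**2)
h = -6
B(Q, d) = 23 - 6*Q*d (B(Q, d) = (-6*Q)*d + 23 = -6*Q*d + 23 = 23 - 6*Q*d)
B(m(0), -6) - v(-11, 8) = (23 - 6*2*0**2*(-6)) - (-4 + 8) = (23 - 6*2*0*(-6)) - 1*4 = (23 - 6*0*(-6)) - 4 = (23 + 0) - 4 = 23 - 4 = 19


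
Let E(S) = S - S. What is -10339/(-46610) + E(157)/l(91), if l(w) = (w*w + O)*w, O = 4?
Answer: 10339/46610 ≈ 0.22182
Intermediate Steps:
E(S) = 0
l(w) = w*(4 + w²) (l(w) = (w*w + 4)*w = (w² + 4)*w = (4 + w²)*w = w*(4 + w²))
-10339/(-46610) + E(157)/l(91) = -10339/(-46610) + 0/((91*(4 + 91²))) = -10339*(-1/46610) + 0/((91*(4 + 8281))) = 10339/46610 + 0/((91*8285)) = 10339/46610 + 0/753935 = 10339/46610 + 0*(1/753935) = 10339/46610 + 0 = 10339/46610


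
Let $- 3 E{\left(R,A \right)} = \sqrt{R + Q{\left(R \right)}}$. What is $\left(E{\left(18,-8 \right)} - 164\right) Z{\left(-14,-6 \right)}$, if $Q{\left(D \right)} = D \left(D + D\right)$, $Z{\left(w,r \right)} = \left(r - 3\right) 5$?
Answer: $7380 + 45 \sqrt{74} \approx 7767.1$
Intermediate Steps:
$Z{\left(w,r \right)} = -15 + 5 r$ ($Z{\left(w,r \right)} = \left(-3 + r\right) 5 = -15 + 5 r$)
$Q{\left(D \right)} = 2 D^{2}$ ($Q{\left(D \right)} = D 2 D = 2 D^{2}$)
$E{\left(R,A \right)} = - \frac{\sqrt{R + 2 R^{2}}}{3}$
$\left(E{\left(18,-8 \right)} - 164\right) Z{\left(-14,-6 \right)} = \left(- \frac{\sqrt{18 \left(1 + 2 \cdot 18\right)}}{3} - 164\right) \left(-15 + 5 \left(-6\right)\right) = \left(- \frac{\sqrt{18 \left(1 + 36\right)}}{3} - 164\right) \left(-15 - 30\right) = \left(- \frac{\sqrt{18 \cdot 37}}{3} - 164\right) \left(-45\right) = \left(- \frac{\sqrt{666}}{3} - 164\right) \left(-45\right) = \left(- \frac{3 \sqrt{74}}{3} - 164\right) \left(-45\right) = \left(- \sqrt{74} - 164\right) \left(-45\right) = \left(-164 - \sqrt{74}\right) \left(-45\right) = 7380 + 45 \sqrt{74}$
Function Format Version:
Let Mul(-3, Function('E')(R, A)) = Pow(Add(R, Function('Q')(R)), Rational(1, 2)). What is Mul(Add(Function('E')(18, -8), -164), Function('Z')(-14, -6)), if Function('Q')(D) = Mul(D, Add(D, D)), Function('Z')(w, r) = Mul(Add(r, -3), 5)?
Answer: Add(7380, Mul(45, Pow(74, Rational(1, 2)))) ≈ 7767.1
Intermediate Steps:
Function('Z')(w, r) = Add(-15, Mul(5, r)) (Function('Z')(w, r) = Mul(Add(-3, r), 5) = Add(-15, Mul(5, r)))
Function('Q')(D) = Mul(2, Pow(D, 2)) (Function('Q')(D) = Mul(D, Mul(2, D)) = Mul(2, Pow(D, 2)))
Function('E')(R, A) = Mul(Rational(-1, 3), Pow(Add(R, Mul(2, Pow(R, 2))), Rational(1, 2)))
Mul(Add(Function('E')(18, -8), -164), Function('Z')(-14, -6)) = Mul(Add(Mul(Rational(-1, 3), Pow(Mul(18, Add(1, Mul(2, 18))), Rational(1, 2))), -164), Add(-15, Mul(5, -6))) = Mul(Add(Mul(Rational(-1, 3), Pow(Mul(18, Add(1, 36)), Rational(1, 2))), -164), Add(-15, -30)) = Mul(Add(Mul(Rational(-1, 3), Pow(Mul(18, 37), Rational(1, 2))), -164), -45) = Mul(Add(Mul(Rational(-1, 3), Pow(666, Rational(1, 2))), -164), -45) = Mul(Add(Mul(Rational(-1, 3), Mul(3, Pow(74, Rational(1, 2)))), -164), -45) = Mul(Add(Mul(-1, Pow(74, Rational(1, 2))), -164), -45) = Mul(Add(-164, Mul(-1, Pow(74, Rational(1, 2)))), -45) = Add(7380, Mul(45, Pow(74, Rational(1, 2))))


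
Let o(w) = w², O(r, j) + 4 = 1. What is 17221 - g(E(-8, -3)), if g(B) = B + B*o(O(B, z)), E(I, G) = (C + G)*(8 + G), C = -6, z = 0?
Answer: 17671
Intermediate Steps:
O(r, j) = -3 (O(r, j) = -4 + 1 = -3)
E(I, G) = (-6 + G)*(8 + G)
g(B) = 10*B (g(B) = B + B*(-3)² = B + B*9 = B + 9*B = 10*B)
17221 - g(E(-8, -3)) = 17221 - 10*(-48 + (-3)² + 2*(-3)) = 17221 - 10*(-48 + 9 - 6) = 17221 - 10*(-45) = 17221 - 1*(-450) = 17221 + 450 = 17671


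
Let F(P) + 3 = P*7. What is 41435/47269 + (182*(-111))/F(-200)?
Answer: 1013061643/66318407 ≈ 15.276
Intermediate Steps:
F(P) = -3 + 7*P (F(P) = -3 + P*7 = -3 + 7*P)
41435/47269 + (182*(-111))/F(-200) = 41435/47269 + (182*(-111))/(-3 + 7*(-200)) = 41435*(1/47269) - 20202/(-3 - 1400) = 41435/47269 - 20202/(-1403) = 41435/47269 - 20202*(-1/1403) = 41435/47269 + 20202/1403 = 1013061643/66318407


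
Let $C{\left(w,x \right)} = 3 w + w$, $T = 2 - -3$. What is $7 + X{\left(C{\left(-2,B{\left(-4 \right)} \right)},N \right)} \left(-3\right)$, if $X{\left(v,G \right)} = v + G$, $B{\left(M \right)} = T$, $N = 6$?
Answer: $13$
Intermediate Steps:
$T = 5$ ($T = 2 + 3 = 5$)
$B{\left(M \right)} = 5$
$C{\left(w,x \right)} = 4 w$
$X{\left(v,G \right)} = G + v$
$7 + X{\left(C{\left(-2,B{\left(-4 \right)} \right)},N \right)} \left(-3\right) = 7 + \left(6 + 4 \left(-2\right)\right) \left(-3\right) = 7 + \left(6 - 8\right) \left(-3\right) = 7 - -6 = 7 + 6 = 13$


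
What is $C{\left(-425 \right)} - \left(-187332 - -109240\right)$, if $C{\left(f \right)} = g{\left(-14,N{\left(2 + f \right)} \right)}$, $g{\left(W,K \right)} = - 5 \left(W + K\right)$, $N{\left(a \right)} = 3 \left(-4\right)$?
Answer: $78222$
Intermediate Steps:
$N{\left(a \right)} = -12$
$g{\left(W,K \right)} = - 5 K - 5 W$ ($g{\left(W,K \right)} = - 5 \left(K + W\right) = - 5 K - 5 W$)
$C{\left(f \right)} = 130$ ($C{\left(f \right)} = \left(-5\right) \left(-12\right) - -70 = 60 + 70 = 130$)
$C{\left(-425 \right)} - \left(-187332 - -109240\right) = 130 - \left(-187332 - -109240\right) = 130 - \left(-187332 + 109240\right) = 130 - -78092 = 130 + 78092 = 78222$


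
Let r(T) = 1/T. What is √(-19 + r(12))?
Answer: I*√681/6 ≈ 4.3493*I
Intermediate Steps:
√(-19 + r(12)) = √(-19 + 1/12) = √(-227/12) = I*√681/6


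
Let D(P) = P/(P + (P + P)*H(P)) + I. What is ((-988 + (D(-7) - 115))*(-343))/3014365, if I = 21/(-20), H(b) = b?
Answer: 98466039/783734900 ≈ 0.12564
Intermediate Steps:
I = -21/20 (I = 21*(-1/20) = -21/20 ≈ -1.0500)
D(P) = -21/20 + P/(P + 2*P²) (D(P) = P/(P + (P + P)*P) - 21/20 = P/(P + (2*P)*P) - 21/20 = P/(P + 2*P²) - 21/20 = -21/20 + P/(P + 2*P²))
((-988 + (D(-7) - 115))*(-343))/3014365 = ((-988 + ((-1 - 42*(-7))/(20*(1 + 2*(-7))) - 115))*(-343))/3014365 = ((-988 + ((-1 + 294)/(20*(1 - 14)) - 115))*(-343))*(1/3014365) = ((-988 + ((1/20)*293/(-13) - 115))*(-343))*(1/3014365) = ((-988 + ((1/20)*(-1/13)*293 - 115))*(-343))*(1/3014365) = ((-988 + (-293/260 - 115))*(-343))*(1/3014365) = ((-988 - 30193/260)*(-343))*(1/3014365) = -287073/260*(-343)*(1/3014365) = (98466039/260)*(1/3014365) = 98466039/783734900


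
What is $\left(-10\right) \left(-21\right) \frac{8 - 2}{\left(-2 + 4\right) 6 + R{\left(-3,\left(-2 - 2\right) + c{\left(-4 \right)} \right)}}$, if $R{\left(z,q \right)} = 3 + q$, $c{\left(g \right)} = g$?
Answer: $180$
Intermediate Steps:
$\left(-10\right) \left(-21\right) \frac{8 - 2}{\left(-2 + 4\right) 6 + R{\left(-3,\left(-2 - 2\right) + c{\left(-4 \right)} \right)}} = \left(-10\right) \left(-21\right) \frac{8 - 2}{\left(-2 + 4\right) 6 + \left(3 - 8\right)} = 210 \frac{6}{2 \cdot 6 + \left(3 - 8\right)} = 210 \frac{6}{12 + \left(3 - 8\right)} = 210 \frac{6}{12 - 5} = 210 \cdot \frac{6}{7} = 180$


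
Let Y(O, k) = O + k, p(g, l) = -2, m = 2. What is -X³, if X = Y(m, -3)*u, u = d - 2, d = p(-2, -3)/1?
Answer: -64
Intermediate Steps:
d = -2 (d = -2/1 = -2*1 = -2)
u = -4 (u = -2 - 2 = -4)
X = 4 (X = (2 - 3)*(-4) = -1*(-4) = 4)
-X³ = -1*4³ = -1*64 = -64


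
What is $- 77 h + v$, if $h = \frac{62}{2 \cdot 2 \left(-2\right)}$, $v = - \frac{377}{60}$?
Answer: $\frac{8857}{15} \approx 590.47$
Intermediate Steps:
$v = - \frac{377}{60}$ ($v = \left(-377\right) \frac{1}{60} = - \frac{377}{60} \approx -6.2833$)
$h = - \frac{31}{4}$ ($h = \frac{62}{4 \left(-2\right)} = \frac{62}{-8} = 62 \left(- \frac{1}{8}\right) = - \frac{31}{4} \approx -7.75$)
$- 77 h + v = \left(-77\right) \left(- \frac{31}{4}\right) - \frac{377}{60} = \frac{2387}{4} - \frac{377}{60} = \frac{8857}{15}$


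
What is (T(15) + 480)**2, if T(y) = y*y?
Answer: 497025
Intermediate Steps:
T(y) = y**2
(T(15) + 480)**2 = (15**2 + 480)**2 = (225 + 480)**2 = 705**2 = 497025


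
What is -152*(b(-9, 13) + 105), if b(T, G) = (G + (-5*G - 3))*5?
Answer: 25840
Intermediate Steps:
b(T, G) = -15 - 20*G (b(T, G) = (G + (-3 - 5*G))*5 = (-3 - 4*G)*5 = -15 - 20*G)
-152*(b(-9, 13) + 105) = -152*((-15 - 20*13) + 105) = -152*((-15 - 260) + 105) = -152*(-275 + 105) = -152*(-170) = 25840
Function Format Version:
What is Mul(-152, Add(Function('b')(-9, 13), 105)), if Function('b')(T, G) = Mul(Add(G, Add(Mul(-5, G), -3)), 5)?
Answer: 25840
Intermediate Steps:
Function('b')(T, G) = Add(-15, Mul(-20, G)) (Function('b')(T, G) = Mul(Add(G, Add(-3, Mul(-5, G))), 5) = Mul(Add(-3, Mul(-4, G)), 5) = Add(-15, Mul(-20, G)))
Mul(-152, Add(Function('b')(-9, 13), 105)) = Mul(-152, Add(Add(-15, Mul(-20, 13)), 105)) = Mul(-152, Add(Add(-15, -260), 105)) = Mul(-152, Add(-275, 105)) = Mul(-152, -170) = 25840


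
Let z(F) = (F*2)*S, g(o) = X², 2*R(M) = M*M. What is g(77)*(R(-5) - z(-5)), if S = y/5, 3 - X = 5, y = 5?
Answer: 90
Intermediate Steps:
X = -2 (X = 3 - 1*5 = 3 - 5 = -2)
R(M) = M²/2 (R(M) = (M*M)/2 = M²/2)
g(o) = 4 (g(o) = (-2)² = 4)
S = 1 (S = 5/5 = 5*(⅕) = 1)
z(F) = 2*F (z(F) = (F*2)*1 = (2*F)*1 = 2*F)
g(77)*(R(-5) - z(-5)) = 4*((½)*(-5)² - 2*(-5)) = 4*((½)*25 - 1*(-10)) = 4*(25/2 + 10) = 4*(45/2) = 90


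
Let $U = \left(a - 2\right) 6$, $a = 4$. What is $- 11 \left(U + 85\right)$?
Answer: $-1067$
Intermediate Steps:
$U = 12$ ($U = \left(4 - 2\right) 6 = 2 \cdot 6 = 12$)
$- 11 \left(U + 85\right) = - 11 \left(12 + 85\right) = \left(-11\right) 97 = -1067$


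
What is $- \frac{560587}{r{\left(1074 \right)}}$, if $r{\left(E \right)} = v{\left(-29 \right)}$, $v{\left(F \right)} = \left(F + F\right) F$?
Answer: $- \frac{560587}{1682} \approx -333.29$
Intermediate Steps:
$v{\left(F \right)} = 2 F^{2}$ ($v{\left(F \right)} = 2 F F = 2 F^{2}$)
$r{\left(E \right)} = 1682$ ($r{\left(E \right)} = 2 \left(-29\right)^{2} = 2 \cdot 841 = 1682$)
$- \frac{560587}{r{\left(1074 \right)}} = - \frac{560587}{1682}$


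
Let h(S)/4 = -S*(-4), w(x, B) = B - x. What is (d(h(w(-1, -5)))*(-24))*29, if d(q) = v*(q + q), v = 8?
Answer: 712704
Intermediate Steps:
h(S) = 16*S (h(S) = 4*(-S*(-4)) = 4*(4*S) = 16*S)
d(q) = 16*q (d(q) = 8*(q + q) = 8*(2*q) = 16*q)
(d(h(w(-1, -5)))*(-24))*29 = ((16*(16*(-5 - 1*(-1))))*(-24))*29 = ((16*(16*(-5 + 1)))*(-24))*29 = ((16*(16*(-4)))*(-24))*29 = ((16*(-64))*(-24))*29 = -1024*(-24)*29 = 24576*29 = 712704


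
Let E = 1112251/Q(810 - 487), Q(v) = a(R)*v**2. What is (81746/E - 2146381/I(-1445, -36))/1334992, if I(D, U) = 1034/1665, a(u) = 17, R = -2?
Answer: -546423557826109/219332993907104 ≈ -2.4913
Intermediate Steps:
Q(v) = 17*v**2
I(D, U) = 1034/1665 (I(D, U) = 1034*(1/1665) = 1034/1665)
E = 1112251/1773593 (E = 1112251/((17*(810 - 487)**2)) = 1112251/((17*323**2)) = 1112251/((17*104329)) = 1112251/1773593 ≈ 0.62712)
(81746/E - 2146381/I(-1445, -36))/1334992 = (81746/(1112251/1773593) - 2146381/1034/1665)/1334992 = (81746*(1773593/1112251) - 2146381*1665/1034)*(1/1334992) = (20712019054/158893 - 3573724365/1034)*(1/1334992) = -546423557826109/164295362*1/1334992 = -546423557826109/219332993907104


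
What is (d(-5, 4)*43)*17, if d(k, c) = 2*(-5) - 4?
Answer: -10234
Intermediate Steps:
d(k, c) = -14 (d(k, c) = -10 - 4 = -14)
(d(-5, 4)*43)*17 = -14*43*17 = -602*17 = -10234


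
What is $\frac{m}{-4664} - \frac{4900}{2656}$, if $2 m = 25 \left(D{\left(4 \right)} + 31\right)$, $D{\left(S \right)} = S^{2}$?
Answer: $- \frac{1525875}{774224} \approx -1.9708$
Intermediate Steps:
$m = \frac{1175}{2}$ ($m = \frac{25 \left(4^{2} + 31\right)}{2} = \frac{25 \left(16 + 31\right)}{2} = \frac{25 \cdot 47}{2} = \frac{1}{2} \cdot 1175 = \frac{1175}{2} \approx 587.5$)
$\frac{m}{-4664} - \frac{4900}{2656} = \frac{1175}{2 \left(-4664\right)} - \frac{4900}{2656} = \frac{1175}{2} \left(- \frac{1}{4664}\right) - \frac{1225}{664} = - \frac{1175}{9328} - \frac{1225}{664} = - \frac{1525875}{774224}$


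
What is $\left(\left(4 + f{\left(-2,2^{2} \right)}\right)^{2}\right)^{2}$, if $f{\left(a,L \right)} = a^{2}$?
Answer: $4096$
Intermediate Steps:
$\left(\left(4 + f{\left(-2,2^{2} \right)}\right)^{2}\right)^{2} = \left(\left(4 + \left(-2\right)^{2}\right)^{2}\right)^{2} = \left(\left(4 + 4\right)^{2}\right)^{2} = \left(8^{2}\right)^{2} = 64^{2} = 4096$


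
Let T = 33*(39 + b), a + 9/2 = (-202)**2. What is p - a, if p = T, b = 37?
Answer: -76583/2 ≈ -38292.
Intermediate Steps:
a = 81599/2 (a = -9/2 + (-202)**2 = -9/2 + 40804 = 81599/2 ≈ 40800.)
T = 2508 (T = 33*(39 + 37) = 33*76 = 2508)
p = 2508
p - a = 2508 - 1*81599/2 = 2508 - 81599/2 = -76583/2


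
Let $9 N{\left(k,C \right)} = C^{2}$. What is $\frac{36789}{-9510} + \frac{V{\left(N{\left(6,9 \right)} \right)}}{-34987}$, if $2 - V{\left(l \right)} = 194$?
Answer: $- \frac{428436941}{110908790} \approx -3.863$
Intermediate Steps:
$N{\left(k,C \right)} = \frac{C^{2}}{9}$
$V{\left(l \right)} = -192$ ($V{\left(l \right)} = 2 - 194 = -192$)
$\frac{36789}{-9510} + \frac{V{\left(N{\left(6,9 \right)} \right)}}{-34987} = \frac{36789}{-9510} - \frac{192}{-34987} = 36789 \left(- \frac{1}{9510}\right) - - \frac{192}{34987} = - \frac{12263}{3170} + \frac{192}{34987} = - \frac{428436941}{110908790}$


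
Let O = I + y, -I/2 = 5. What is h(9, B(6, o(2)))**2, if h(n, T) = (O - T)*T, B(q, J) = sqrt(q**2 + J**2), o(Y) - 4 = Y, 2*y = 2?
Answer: 11016 + 7776*sqrt(2) ≈ 22013.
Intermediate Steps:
y = 1 (y = (1/2)*2 = 1)
o(Y) = 4 + Y
I = -10 (I = -2*5 = -10)
O = -9 (O = -10 + 1 = -9)
B(q, J) = sqrt(J**2 + q**2)
h(n, T) = T*(-9 - T) (h(n, T) = (-9 - T)*T = T*(-9 - T))
h(9, B(6, o(2)))**2 = (-sqrt((4 + 2)**2 + 6**2)*(9 + sqrt((4 + 2)**2 + 6**2)))**2 = (-sqrt(6**2 + 36)*(9 + sqrt(6**2 + 36)))**2 = (-sqrt(36 + 36)*(9 + sqrt(36 + 36)))**2 = (-sqrt(72)*(9 + sqrt(72)))**2 = (-6*sqrt(2)*(9 + 6*sqrt(2)))**2 = 72*(9 + 6*sqrt(2))**2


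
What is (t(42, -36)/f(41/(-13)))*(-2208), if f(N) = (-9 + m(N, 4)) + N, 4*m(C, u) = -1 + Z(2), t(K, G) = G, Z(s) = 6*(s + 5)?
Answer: -459264/11 ≈ -41751.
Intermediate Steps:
Z(s) = 30 + 6*s (Z(s) = 6*(5 + s) = 30 + 6*s)
m(C, u) = 41/4 (m(C, u) = (-1 + (30 + 6*2))/4 = (-1 + (30 + 12))/4 = (-1 + 42)/4 = (¼)*41 = 41/4)
f(N) = 5/4 + N (f(N) = (-9 + 41/4) + N = 5/4 + N)
(t(42, -36)/f(41/(-13)))*(-2208) = -36/(5/4 + 41/(-13))*(-2208) = -36/(5/4 + 41*(-1/13))*(-2208) = -36/(5/4 - 41/13)*(-2208) = -36/(-99/52)*(-2208) = -36*(-52/99)*(-2208) = (208/11)*(-2208) = -459264/11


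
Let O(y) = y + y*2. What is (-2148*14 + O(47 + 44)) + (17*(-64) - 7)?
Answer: -30894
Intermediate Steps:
O(y) = 3*y (O(y) = y + 2*y = 3*y)
(-2148*14 + O(47 + 44)) + (17*(-64) - 7) = (-2148*14 + 3*(47 + 44)) + (17*(-64) - 7) = (-30072 + 3*91) + (-1088 - 7) = (-30072 + 273) - 1095 = -29799 - 1095 = -30894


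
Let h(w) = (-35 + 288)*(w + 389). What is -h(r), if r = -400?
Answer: 2783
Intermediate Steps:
h(w) = 98417 + 253*w (h(w) = 253*(389 + w) = 98417 + 253*w)
-h(r) = -(98417 + 253*(-400)) = -(98417 - 101200) = -1*(-2783) = 2783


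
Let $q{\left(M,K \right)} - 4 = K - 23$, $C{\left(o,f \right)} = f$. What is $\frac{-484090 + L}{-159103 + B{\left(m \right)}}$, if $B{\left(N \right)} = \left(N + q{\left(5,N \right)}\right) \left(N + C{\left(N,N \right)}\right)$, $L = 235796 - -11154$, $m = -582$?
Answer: $- \frac{237140}{1217909} \approx -0.19471$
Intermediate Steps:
$L = 246950$ ($L = 235796 + 11154 = 246950$)
$q{\left(M,K \right)} = -19 + K$ ($q{\left(M,K \right)} = 4 + \left(K - 23\right) = 4 + \left(-23 + K\right) = -19 + K$)
$B{\left(N \right)} = 2 N \left(-19 + 2 N\right)$ ($B{\left(N \right)} = \left(N + \left(-19 + N\right)\right) \left(N + N\right) = \left(-19 + 2 N\right) 2 N = 2 N \left(-19 + 2 N\right)$)
$\frac{-484090 + L}{-159103 + B{\left(m \right)}} = \frac{-484090 + 246950}{-159103 + 2 \left(-582\right) \left(-19 + 2 \left(-582\right)\right)} = - \frac{237140}{-159103 + 2 \left(-582\right) \left(-19 - 1164\right)} = - \frac{237140}{-159103 + 2 \left(-582\right) \left(-1183\right)} = - \frac{237140}{-159103 + 1377012} = - \frac{237140}{1217909}$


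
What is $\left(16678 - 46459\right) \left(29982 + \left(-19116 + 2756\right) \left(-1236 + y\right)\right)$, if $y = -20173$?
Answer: $-10431725072382$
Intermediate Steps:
$\left(16678 - 46459\right) \left(29982 + \left(-19116 + 2756\right) \left(-1236 + y\right)\right) = \left(16678 - 46459\right) \left(29982 + \left(-19116 + 2756\right) \left(-1236 - 20173\right)\right) = - 29781 \left(29982 - -350251240\right) = - 29781 \left(29982 + 350251240\right) = \left(-29781\right) 350281222 = -10431725072382$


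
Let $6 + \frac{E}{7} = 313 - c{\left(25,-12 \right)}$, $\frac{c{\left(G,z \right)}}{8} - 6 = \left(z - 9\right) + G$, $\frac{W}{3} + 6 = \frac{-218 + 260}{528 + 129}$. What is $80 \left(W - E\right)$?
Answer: $- \frac{9383760}{73} \approx -1.2854 \cdot 10^{5}$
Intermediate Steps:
$W = - \frac{1300}{73}$ ($W = -18 + 3 \frac{-218 + 260}{528 + 129} = -18 + 3 \cdot \frac{42}{657} = -18 + 3 \cdot 42 \cdot \frac{1}{657} = -18 + 3 \cdot \frac{14}{219} = -18 + \frac{14}{73} = - \frac{1300}{73} \approx -17.808$)
$c{\left(G,z \right)} = -24 + 8 G + 8 z$ ($c{\left(G,z \right)} = 48 + 8 \left(\left(z - 9\right) + G\right) = 48 + 8 \left(\left(-9 + z\right) + G\right) = 48 + 8 \left(-9 + G + z\right) = 48 + \left(-72 + 8 G + 8 z\right) = -24 + 8 G + 8 z$)
$E = 1589$ ($E = -42 + 7 \left(313 - \left(-24 + 8 \cdot 25 + 8 \left(-12\right)\right)\right) = -42 + 7 \left(313 - \left(-24 + 200 - 96\right)\right) = -42 + 7 \left(313 - 80\right) = -42 + 7 \cdot 233 = -42 + 1631 = 1589$)
$80 \left(W - E\right) = 80 \left(- \frac{1300}{73} - 1589\right) = 80 \left(- \frac{117297}{73}\right) = - \frac{9383760}{73}$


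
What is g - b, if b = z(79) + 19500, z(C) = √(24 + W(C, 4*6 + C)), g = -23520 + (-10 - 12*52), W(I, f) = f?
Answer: -43654 - √127 ≈ -43665.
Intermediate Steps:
g = -24154 (g = -23520 + (-10 - 624) = -23520 - 634 = -24154)
z(C) = √(48 + C) (z(C) = √(24 + (4*6 + C)) = √(24 + (24 + C)) = √(48 + C))
b = 19500 + √127 (b = √(48 + 79) + 19500 = √127 + 19500 = 19500 + √127 ≈ 19511.)
g - b = -24154 - (19500 + √127) = -24154 + (-19500 - √127) = -43654 - √127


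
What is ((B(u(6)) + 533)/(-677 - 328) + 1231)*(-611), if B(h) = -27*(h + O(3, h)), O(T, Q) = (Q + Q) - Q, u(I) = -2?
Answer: -755510054/1005 ≈ -7.5175e+5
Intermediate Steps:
O(T, Q) = Q (O(T, Q) = 2*Q - Q = Q)
B(h) = -54*h (B(h) = -27*(h + h) = -54*h)
((B(u(6)) + 533)/(-677 - 328) + 1231)*(-611) = ((-54*(-2) + 533)/(-677 - 328) + 1231)*(-611) = ((108 + 533)/(-1005) + 1231)*(-611) = (641*(-1/1005) + 1231)*(-611) = (-641/1005 + 1231)*(-611) = (1236514/1005)*(-611) = -755510054/1005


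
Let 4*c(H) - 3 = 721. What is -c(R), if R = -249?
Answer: -181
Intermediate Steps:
c(H) = 181 (c(H) = ¾ + (¼)*721 = ¾ + 721/4 = 181)
-c(R) = -1*181 = -181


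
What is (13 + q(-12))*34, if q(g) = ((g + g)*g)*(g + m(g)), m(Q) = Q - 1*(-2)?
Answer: -214982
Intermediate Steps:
m(Q) = 2 + Q (m(Q) = Q + 2 = 2 + Q)
q(g) = 2*g**2*(2 + 2*g) (q(g) = ((g + g)*g)*(g + (2 + g)) = ((2*g)*g)*(2 + 2*g) = (2*g**2)*(2 + 2*g) = 2*g**2*(2 + 2*g))
(13 + q(-12))*34 = (13 + 4*(-12)**2*(1 - 12))*34 = (13 + 4*144*(-11))*34 = (13 - 6336)*34 = -6323*34 = -214982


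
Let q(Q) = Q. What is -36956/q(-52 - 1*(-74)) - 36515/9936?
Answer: -183999073/109296 ≈ -1683.5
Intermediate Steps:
-36956/q(-52 - 1*(-74)) - 36515/9936 = -36956/(-52 - 1*(-74)) - 36515/9936 = -36956/(-52 + 74) - 36515*1/9936 = -36956/22 - 36515/9936 = -36956*1/22 - 36515/9936 = -18478/11 - 36515/9936 = -183999073/109296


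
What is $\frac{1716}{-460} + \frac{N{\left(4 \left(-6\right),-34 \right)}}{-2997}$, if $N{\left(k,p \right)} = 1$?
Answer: $- \frac{1285828}{344655} \approx -3.7308$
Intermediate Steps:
$\frac{1716}{-460} + \frac{N{\left(4 \left(-6\right),-34 \right)}}{-2997} = \frac{1716}{-460} + 1 \frac{1}{-2997} = 1716 \left(- \frac{1}{460}\right) + 1 \left(- \frac{1}{2997}\right) = - \frac{429}{115} - \frac{1}{2997} = - \frac{1285828}{344655}$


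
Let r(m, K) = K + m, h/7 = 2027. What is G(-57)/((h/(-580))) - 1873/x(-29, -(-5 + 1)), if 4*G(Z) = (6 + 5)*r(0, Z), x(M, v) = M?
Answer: 29212532/411481 ≈ 70.994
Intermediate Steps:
h = 14189 (h = 7*2027 = 14189)
G(Z) = 11*Z/4 (G(Z) = ((6 + 5)*(Z + 0))/4 = (11*Z)/4 = 11*Z/4)
G(-57)/((h/(-580))) - 1873/x(-29, -(-5 + 1)) = ((11/4)*(-57))/((14189/(-580))) - 1873/(-29) = -627/(4*(14189*(-1/580))) - 1873*(-1/29) = -627/(4*(-14189/580)) + 1873/29 = -627/4*(-580/14189) + 1873/29 = 90915/14189 + 1873/29 = 29212532/411481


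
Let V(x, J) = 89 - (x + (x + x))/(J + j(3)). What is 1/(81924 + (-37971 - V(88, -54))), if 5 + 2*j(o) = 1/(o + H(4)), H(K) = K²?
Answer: 1073/47061056 ≈ 2.2800e-5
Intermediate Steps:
j(o) = -5/2 + 1/(2*(16 + o)) (j(o) = -5/2 + 1/(2*(o + 4²)) = -5/2 + 1/(2*(o + 16)) = -5/2 + 1/(2*(16 + o)))
V(x, J) = 89 - 3*x/(-47/19 + J) (V(x, J) = 89 - (x + (x + x))/(J + (-79 - 5*3)/(2*(16 + 3))) = 89 - (x + 2*x)/(J + (½)*(-79 - 15)/19) = 89 - 3*x/(J + (½)*(1/19)*(-94)) = 89 - 3*x/(J - 47/19) = 89 - 3*x/(-47/19 + J))
1/(81924 + (-37971 - V(88, -54))) = 1/(81924 + (-37971 - (-4183 - 57*88 + 1691*(-54))/(-47 + 19*(-54)))) = 1/(81924 + (-37971 - (-4183 - 5016 - 91314)/(-47 - 1026))) = 1/(81924 + (-37971 - (-100513)/(-1073))) = 1/(81924 + (-37971 - (-1)*(-100513)/1073)) = 1/(81924 + (-37971 - 1*100513/1073)) = 1/(81924 + (-37971 - 100513/1073)) = 1/(81924 - 40843396/1073) = 1/(47061056/1073) = 1073/47061056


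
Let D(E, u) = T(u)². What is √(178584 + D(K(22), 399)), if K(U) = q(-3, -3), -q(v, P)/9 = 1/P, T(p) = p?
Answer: √337785 ≈ 581.19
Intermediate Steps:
q(v, P) = -9/P
K(U) = 3 (K(U) = -9/(-3) = -9*(-⅓) = 3)
D(E, u) = u²
√(178584 + D(K(22), 399)) = √(178584 + 399²) = √(178584 + 159201) = √337785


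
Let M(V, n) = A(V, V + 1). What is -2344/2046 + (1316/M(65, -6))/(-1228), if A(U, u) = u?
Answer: -243269/209374 ≈ -1.1619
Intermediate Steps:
M(V, n) = 1 + V (M(V, n) = V + 1 = 1 + V)
-2344/2046 + (1316/M(65, -6))/(-1228) = -2344/2046 + (1316/(1 + 65))/(-1228) = -2344*1/2046 + (1316/66)*(-1/1228) = -1172/1023 + (1316*(1/66))*(-1/1228) = -1172/1023 + (658/33)*(-1/1228) = -1172/1023 - 329/20262 = -243269/209374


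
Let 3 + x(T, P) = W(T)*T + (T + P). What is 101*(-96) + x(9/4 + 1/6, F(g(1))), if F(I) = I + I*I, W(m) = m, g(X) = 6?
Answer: -1389419/144 ≈ -9648.8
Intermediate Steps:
F(I) = I + I²
x(T, P) = -3 + P + T + T² (x(T, P) = -3 + (T*T + (T + P)) = -3 + (T² + (P + T)) = -3 + (P + T + T²) = -3 + P + T + T²)
101*(-96) + x(9/4 + 1/6, F(g(1))) = 101*(-96) + (-3 + 6*(1 + 6) + (9/4 + 1/6) + (9/4 + 1/6)²) = -9696 + (-3 + 6*7 + (9*(¼) + 1*(⅙)) + (9*(¼) + 1*(⅙))²) = -9696 + (-3 + 42 + (9/4 + ⅙) + (9/4 + ⅙)²) = -9696 + (-3 + 42 + 29/12 + (29/12)²) = -9696 + (-3 + 42 + 29/12 + 841/144) = -9696 + 6805/144 = -1389419/144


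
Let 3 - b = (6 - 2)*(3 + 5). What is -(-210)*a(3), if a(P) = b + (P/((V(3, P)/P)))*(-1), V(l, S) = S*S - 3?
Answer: -6405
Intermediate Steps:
V(l, S) = -3 + S**2 (V(l, S) = S**2 - 3 = -3 + S**2)
b = -29 (b = 3 - (6 - 2)*(3 + 5) = 3 - 4*8 = 3 - 1*32 = 3 - 32 = -29)
a(P) = -29 - P**2/(-3 + P**2) (a(P) = -29 + (P/(((-3 + P**2)/P)))*(-1) = -29 + (P*(P/(-3 + P**2)))*(-1) = -29 + (P**2/(-3 + P**2))*(-1) = -29 - P**2/(-3 + P**2))
-(-210)*a(3) = -(-210)*3*(29 - 10*3**2)/(-3 + 3**2) = -(-210)*3*(29 - 10*9)/(-3 + 9) = -(-210)*3*(29 - 90)/6 = -(-210)*3*(1/6)*(-61) = -(-210)*(-61)/2 = -70*183/2 = -6405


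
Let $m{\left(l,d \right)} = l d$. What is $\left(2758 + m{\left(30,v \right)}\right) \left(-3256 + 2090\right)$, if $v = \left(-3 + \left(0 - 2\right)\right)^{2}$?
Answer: $-4090328$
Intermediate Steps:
$v = 25$ ($v = \left(-3 + \left(0 - 2\right)\right)^{2} = \left(-3 - 2\right)^{2} = \left(-5\right)^{2} = 25$)
$m{\left(l,d \right)} = d l$
$\left(2758 + m{\left(30,v \right)}\right) \left(-3256 + 2090\right) = \left(2758 + 25 \cdot 30\right) \left(-3256 + 2090\right) = \left(2758 + 750\right) \left(-1166\right) = 3508 \left(-1166\right) = -4090328$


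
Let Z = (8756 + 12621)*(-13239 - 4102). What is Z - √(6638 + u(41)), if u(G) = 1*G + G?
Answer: -370698557 - 8*√105 ≈ -3.7070e+8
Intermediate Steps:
Z = -370698557 (Z = 21377*(-17341) = -370698557)
u(G) = 2*G (u(G) = G + G = 2*G)
Z - √(6638 + u(41)) = -370698557 - √(6638 + 2*41) = -370698557 - √(6638 + 82) = -370698557 - √6720 = -370698557 - 8*√105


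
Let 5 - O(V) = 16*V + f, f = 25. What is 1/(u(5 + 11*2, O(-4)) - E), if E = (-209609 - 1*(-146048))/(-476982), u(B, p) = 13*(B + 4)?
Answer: 158994/64053395 ≈ 0.0024822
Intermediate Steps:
O(V) = -20 - 16*V (O(V) = 5 - (16*V + 25) = 5 - (25 + 16*V) = 5 + (-25 - 16*V) = -20 - 16*V)
u(B, p) = 52 + 13*B (u(B, p) = 13*(4 + B) = 52 + 13*B)
E = 21187/158994 (E = (-209609 + 146048)*(-1/476982) = -63561*(-1/476982) = 21187/158994 ≈ 0.13326)
1/(u(5 + 11*2, O(-4)) - E) = 1/((52 + 13*(5 + 11*2)) - 1*21187/158994) = 1/((52 + 13*(5 + 22)) - 21187/158994) = 1/((52 + 13*27) - 21187/158994) = 1/((52 + 351) - 21187/158994) = 1/(403 - 21187/158994) = 1/(64053395/158994) = 158994/64053395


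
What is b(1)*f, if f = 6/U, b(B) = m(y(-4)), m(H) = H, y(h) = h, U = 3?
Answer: -8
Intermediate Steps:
b(B) = -4
f = 2 (f = 6/3 = 6*(⅓) = 2)
b(1)*f = -4*2 = -8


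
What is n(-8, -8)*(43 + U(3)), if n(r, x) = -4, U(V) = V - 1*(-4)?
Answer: -200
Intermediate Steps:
U(V) = 4 + V (U(V) = V + 4 = 4 + V)
n(-8, -8)*(43 + U(3)) = -4*(43 + (4 + 3)) = -4*(43 + 7) = -4*50 = -200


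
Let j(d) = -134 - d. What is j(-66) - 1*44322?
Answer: -44390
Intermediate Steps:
j(-66) - 1*44322 = (-134 - 1*(-66)) - 1*44322 = (-134 + 66) - 44322 = -68 - 44322 = -44390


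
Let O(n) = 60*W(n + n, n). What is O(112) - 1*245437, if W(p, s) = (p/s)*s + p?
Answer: -218557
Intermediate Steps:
W(p, s) = 2*p (W(p, s) = (p/s)*s + p = p + p = 2*p)
O(n) = 240*n (O(n) = 60*(2*(n + n)) = 60*(2*(2*n)) = 60*(4*n) = 240*n)
O(112) - 1*245437 = 240*112 - 1*245437 = 26880 - 245437 = -218557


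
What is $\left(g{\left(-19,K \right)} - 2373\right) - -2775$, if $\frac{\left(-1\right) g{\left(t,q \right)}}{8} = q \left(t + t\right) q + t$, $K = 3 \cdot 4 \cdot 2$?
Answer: $175658$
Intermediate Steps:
$K = 24$ ($K = 12 \cdot 2 = 24$)
$g{\left(t,q \right)} = - 8 t - 16 t q^{2}$ ($g{\left(t,q \right)} = - 8 \left(q \left(t + t\right) q + t\right) = - 8 \left(q 2 t q + t\right) = - 8 \left(2 q t q + t\right) = - 8 \left(2 t q^{2} + t\right) = - 8 \left(t + 2 t q^{2}\right) = - 8 t - 16 t q^{2}$)
$\left(g{\left(-19,K \right)} - 2373\right) - -2775 = \left(\left(-8\right) \left(-19\right) \left(1 + 2 \cdot 24^{2}\right) - 2373\right) - -2775 = \left(\left(-8\right) \left(-19\right) \left(1 + 2 \cdot 576\right) - 2373\right) + 2775 = \left(\left(-8\right) \left(-19\right) \left(1 + 1152\right) - 2373\right) + 2775 = \left(\left(-8\right) \left(-19\right) 1153 - 2373\right) + 2775 = \left(175256 - 2373\right) + 2775 = 172883 + 2775 = 175658$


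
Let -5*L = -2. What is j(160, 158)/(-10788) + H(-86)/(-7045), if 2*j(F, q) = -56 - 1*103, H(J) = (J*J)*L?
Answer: -104517139/253338200 ≈ -0.41256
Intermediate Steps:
L = ⅖ (L = -⅕*(-2) = ⅖ ≈ 0.40000)
H(J) = 2*J²/5 (H(J) = (J*J)*(⅖) = J²*(⅖) = 2*J²/5)
j(F, q) = -159/2 (j(F, q) = (-56 - 1*103)/2 = (-56 - 103)/2 = (½)*(-159) = -159/2)
j(160, 158)/(-10788) + H(-86)/(-7045) = -159/2/(-10788) + ((⅖)*(-86)²)/(-7045) = -159/2*(-1/10788) + ((⅖)*7396)*(-1/7045) = 53/7192 + (14792/5)*(-1/7045) = 53/7192 - 14792/35225 = -104517139/253338200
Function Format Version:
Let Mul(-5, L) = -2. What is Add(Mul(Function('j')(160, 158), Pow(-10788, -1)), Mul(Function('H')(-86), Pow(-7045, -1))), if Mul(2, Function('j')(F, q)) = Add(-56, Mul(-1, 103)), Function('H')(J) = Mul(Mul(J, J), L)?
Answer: Rational(-104517139, 253338200) ≈ -0.41256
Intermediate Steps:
L = Rational(2, 5) (L = Mul(Rational(-1, 5), -2) = Rational(2, 5) ≈ 0.40000)
Function('H')(J) = Mul(Rational(2, 5), Pow(J, 2)) (Function('H')(J) = Mul(Mul(J, J), Rational(2, 5)) = Mul(Pow(J, 2), Rational(2, 5)) = Mul(Rational(2, 5), Pow(J, 2)))
Function('j')(F, q) = Rational(-159, 2) (Function('j')(F, q) = Mul(Rational(1, 2), Add(-56, Mul(-1, 103))) = Mul(Rational(1, 2), Add(-56, -103)) = Mul(Rational(1, 2), -159) = Rational(-159, 2))
Add(Mul(Function('j')(160, 158), Pow(-10788, -1)), Mul(Function('H')(-86), Pow(-7045, -1))) = Add(Mul(Rational(-159, 2), Pow(-10788, -1)), Mul(Mul(Rational(2, 5), Pow(-86, 2)), Pow(-7045, -1))) = Add(Mul(Rational(-159, 2), Rational(-1, 10788)), Mul(Mul(Rational(2, 5), 7396), Rational(-1, 7045))) = Add(Rational(53, 7192), Mul(Rational(14792, 5), Rational(-1, 7045))) = Add(Rational(53, 7192), Rational(-14792, 35225)) = Rational(-104517139, 253338200)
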